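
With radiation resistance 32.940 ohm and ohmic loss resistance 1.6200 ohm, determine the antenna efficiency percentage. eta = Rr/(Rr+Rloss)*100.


eta = 32.940 / (32.940 + 1.6200) * 100 = 95.31%

95.31%


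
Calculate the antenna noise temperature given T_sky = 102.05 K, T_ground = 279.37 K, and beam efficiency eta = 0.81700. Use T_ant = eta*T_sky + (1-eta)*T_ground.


T_ant = 0.81700 * 102.05 + (1 - 0.81700) * 279.37 = 134.5 K

134.5 K


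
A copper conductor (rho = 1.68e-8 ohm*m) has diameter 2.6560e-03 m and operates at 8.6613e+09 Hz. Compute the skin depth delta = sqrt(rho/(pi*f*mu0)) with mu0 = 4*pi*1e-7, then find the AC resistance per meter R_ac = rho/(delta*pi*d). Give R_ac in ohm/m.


delta = sqrt(1.68e-8 / (pi * 8.6613e+09 * 4*pi*1e-7)) = 7.009439e-07 m
R_ac = 1.68e-8 / (7.009439e-07 * pi * 2.6560e-03) = 2.872 ohm/m

2.872 ohm/m


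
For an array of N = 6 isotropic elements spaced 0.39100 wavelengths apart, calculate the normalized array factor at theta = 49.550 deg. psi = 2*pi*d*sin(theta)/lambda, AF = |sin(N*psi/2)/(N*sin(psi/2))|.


psi = 2*pi*0.39100*sin(49.550 deg) = 1.869500 rad
AF = |sin(6*1.869500/2) / (6*sin(1.869500/2))| = 0.1294

0.1294


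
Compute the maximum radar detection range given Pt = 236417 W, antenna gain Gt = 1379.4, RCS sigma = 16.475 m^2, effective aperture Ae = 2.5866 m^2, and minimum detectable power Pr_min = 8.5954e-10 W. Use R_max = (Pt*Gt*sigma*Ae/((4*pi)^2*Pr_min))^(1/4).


R^4 = 236417*1379.4*16.475*2.5866 / ((4*pi)^2 * 8.5954e-10) = 1.023853e+17
R_max = 1.023853e+17^0.25 = 17888 m

17888 m


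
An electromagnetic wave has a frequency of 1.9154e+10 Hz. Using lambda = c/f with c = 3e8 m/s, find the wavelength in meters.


lambda = c / f = 3.0000e+08 / 1.9154e+10 = 0.01566 m

0.01566 m


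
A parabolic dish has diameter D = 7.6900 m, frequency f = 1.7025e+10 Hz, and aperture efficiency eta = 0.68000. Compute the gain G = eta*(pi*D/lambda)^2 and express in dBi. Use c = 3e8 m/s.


lambda = c / f = 3.0000e+08 / 1.7025e+10 = 0.01762115 m
G_linear = 0.68000 * (pi * 7.6900 / 0.01762115)^2 = 1.278182e+06
G_dBi = 10 * log10(1.278182e+06) = 61.07 dBi

61.07 dBi


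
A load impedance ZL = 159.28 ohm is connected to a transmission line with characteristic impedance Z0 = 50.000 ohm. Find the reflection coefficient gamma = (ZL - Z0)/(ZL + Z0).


gamma = (159.28 - 50.000) / (159.28 + 50.000) = 0.5222

0.5222


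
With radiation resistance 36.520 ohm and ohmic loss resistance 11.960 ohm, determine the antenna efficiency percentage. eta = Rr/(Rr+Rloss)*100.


eta = 36.520 / (36.520 + 11.960) * 100 = 75.33%

75.33%


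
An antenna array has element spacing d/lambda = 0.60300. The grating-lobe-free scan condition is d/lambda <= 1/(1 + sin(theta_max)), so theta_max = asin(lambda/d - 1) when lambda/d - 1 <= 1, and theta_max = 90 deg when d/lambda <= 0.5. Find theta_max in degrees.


lambda/d - 1 = 1/0.60300 - 1 = 0.6583748
theta_max = asin(0.6583748) = 41.18 deg

41.18 deg


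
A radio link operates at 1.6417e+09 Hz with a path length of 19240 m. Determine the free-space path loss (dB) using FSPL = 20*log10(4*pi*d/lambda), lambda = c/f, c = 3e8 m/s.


lambda = c / f = 3.0000e+08 / 1.6417e+09 = 0.1827374 m
FSPL = 20 * log10(4*pi*19240/0.1827374) = 122.4 dB

122.4 dB


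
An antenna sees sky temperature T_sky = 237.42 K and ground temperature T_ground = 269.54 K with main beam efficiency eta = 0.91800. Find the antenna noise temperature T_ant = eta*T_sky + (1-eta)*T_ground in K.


T_ant = 0.91800 * 237.42 + (1 - 0.91800) * 269.54 = 240.1 K

240.1 K


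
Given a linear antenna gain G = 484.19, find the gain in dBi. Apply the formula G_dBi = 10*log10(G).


G_dBi = 10 * log10(484.19) = 26.85 dBi

26.85 dBi


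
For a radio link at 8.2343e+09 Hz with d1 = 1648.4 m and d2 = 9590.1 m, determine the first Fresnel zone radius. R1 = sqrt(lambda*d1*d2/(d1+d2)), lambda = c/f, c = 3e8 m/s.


lambda = c / f = 3.0000e+08 / 8.2343e+09 = 0.03643297 m
R1 = sqrt(0.03643297 * 1648.4 * 9590.1 / (1648.4 + 9590.1)) = 7.159 m

7.159 m


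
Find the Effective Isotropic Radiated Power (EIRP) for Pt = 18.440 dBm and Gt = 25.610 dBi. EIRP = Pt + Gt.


EIRP = Pt + Gt = 18.440 + 25.610 = 44.05 dBm

44.05 dBm


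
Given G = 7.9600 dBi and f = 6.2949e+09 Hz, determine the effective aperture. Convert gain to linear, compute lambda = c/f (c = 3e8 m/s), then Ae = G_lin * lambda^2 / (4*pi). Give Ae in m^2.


lambda = c / f = 3.0000e+08 / 6.2949e+09 = 0.04765763 m
G_linear = 10^(7.9600/10) = 6.251727
Ae = G_linear * lambda^2 / (4*pi) = 6.251727 * 0.04765763^2 / (4*pi) = 1.130e-03 m^2

1.130e-03 m^2


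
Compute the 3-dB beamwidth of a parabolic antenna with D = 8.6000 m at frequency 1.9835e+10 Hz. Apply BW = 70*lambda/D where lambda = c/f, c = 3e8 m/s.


lambda = c / f = 3.0000e+08 / 1.9835e+10 = 0.01512478 m
BW = 70 * 0.01512478 / 8.6000 = 0.1231 deg

0.1231 deg


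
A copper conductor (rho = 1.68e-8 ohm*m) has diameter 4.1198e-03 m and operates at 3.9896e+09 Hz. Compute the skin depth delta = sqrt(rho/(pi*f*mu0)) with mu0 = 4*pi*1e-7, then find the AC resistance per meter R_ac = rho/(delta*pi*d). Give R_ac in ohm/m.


delta = sqrt(1.68e-8 / (pi * 3.9896e+09 * 4*pi*1e-7)) = 1.032785e-06 m
R_ac = 1.68e-8 / (1.032785e-06 * pi * 4.1198e-03) = 1.257 ohm/m

1.257 ohm/m


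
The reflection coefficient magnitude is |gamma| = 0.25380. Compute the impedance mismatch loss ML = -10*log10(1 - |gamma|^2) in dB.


ML = -10 * log10(1 - 0.25380^2) = -10 * log10(0.93558556) = 0.2892 dB

0.2892 dB


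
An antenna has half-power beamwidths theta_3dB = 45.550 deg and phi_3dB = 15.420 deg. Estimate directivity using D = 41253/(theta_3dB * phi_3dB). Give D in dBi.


D_linear = 41253 / (45.550 * 15.420) = 58.73308
D_dBi = 10 * log10(58.73308) = 17.69 dBi

17.69 dBi


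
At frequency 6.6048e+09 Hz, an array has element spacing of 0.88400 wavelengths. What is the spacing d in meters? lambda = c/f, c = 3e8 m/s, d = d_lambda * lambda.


lambda = c / f = 3.0000e+08 / 6.6048e+09 = 0.04542151 m
d = 0.88400 * 0.04542151 = 0.04015 m

0.04015 m


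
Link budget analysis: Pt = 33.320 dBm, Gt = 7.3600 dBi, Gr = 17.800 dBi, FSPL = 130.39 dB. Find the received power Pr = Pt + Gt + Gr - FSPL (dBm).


Pr = 33.320 + 7.3600 + 17.800 - 130.39 = -71.91 dBm

-71.91 dBm


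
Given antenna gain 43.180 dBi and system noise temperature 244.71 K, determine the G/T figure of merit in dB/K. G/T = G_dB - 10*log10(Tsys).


G/T = 43.180 - 10*log10(244.71) = 43.180 - 23.88652 = 19.29 dB/K

19.29 dB/K


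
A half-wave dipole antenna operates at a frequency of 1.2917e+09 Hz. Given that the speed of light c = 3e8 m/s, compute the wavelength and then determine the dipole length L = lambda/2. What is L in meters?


lambda = c / f = 3.0000e+08 / 1.2917e+09 = 0.2322521 m
L = lambda / 2 = 0.2322521 / 2 = 0.1161 m

0.1161 m


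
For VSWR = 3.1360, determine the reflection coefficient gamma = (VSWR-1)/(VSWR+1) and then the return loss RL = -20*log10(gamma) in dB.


gamma = (3.1360 - 1) / (3.1360 + 1) = 0.5164410
RL = -20 * log10(0.5164410) = 5.740 dB

5.740 dB


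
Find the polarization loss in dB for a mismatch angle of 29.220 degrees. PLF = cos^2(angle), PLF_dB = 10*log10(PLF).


PLF_linear = cos^2(29.220 deg) = 0.7616956
PLF_dB = 10 * log10(0.7616956) = -1.182 dB

-1.182 dB


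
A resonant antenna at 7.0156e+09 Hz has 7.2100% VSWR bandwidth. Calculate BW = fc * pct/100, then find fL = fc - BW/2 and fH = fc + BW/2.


BW = 7.0156e+09 * 7.2100/100 = 5.058248e+08 Hz
fL = 7.0156e+09 - 5.058248e+08/2 = 6.763e+09 Hz
fH = 7.0156e+09 + 5.058248e+08/2 = 7.269e+09 Hz

BW=5.058e+08 Hz, fL=6.763e+09 Hz, fH=7.269e+09 Hz


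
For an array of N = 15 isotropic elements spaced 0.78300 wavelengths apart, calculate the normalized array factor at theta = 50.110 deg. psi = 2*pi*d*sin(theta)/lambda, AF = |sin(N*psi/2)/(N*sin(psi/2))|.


psi = 2*pi*0.78300*sin(50.110 deg) = 3.774799 rad
AF = |sin(15*3.774799/2) / (15*sin(3.774799/2))| = 2.571e-03

2.571e-03


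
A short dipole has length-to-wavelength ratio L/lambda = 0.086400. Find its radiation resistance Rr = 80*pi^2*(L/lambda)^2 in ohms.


Rr = 80 * pi^2 * (0.086400)^2 = 80 * 9.869604 * 7.464960e-03 = 5.894 ohm

5.894 ohm


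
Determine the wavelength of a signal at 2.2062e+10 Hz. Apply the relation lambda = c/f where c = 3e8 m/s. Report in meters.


lambda = c / f = 3.0000e+08 / 2.2062e+10 = 0.01360 m

0.01360 m


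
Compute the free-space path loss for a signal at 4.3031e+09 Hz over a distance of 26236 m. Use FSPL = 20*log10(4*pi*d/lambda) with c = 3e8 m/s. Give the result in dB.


lambda = c / f = 3.0000e+08 / 4.3031e+09 = 0.06971718 m
FSPL = 20 * log10(4*pi*26236/0.06971718) = 133.5 dB

133.5 dB


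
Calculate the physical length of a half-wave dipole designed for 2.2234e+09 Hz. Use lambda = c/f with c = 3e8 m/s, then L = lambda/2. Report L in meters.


lambda = c / f = 3.0000e+08 / 2.2234e+09 = 0.1349285 m
L = lambda / 2 = 0.1349285 / 2 = 0.06746 m

0.06746 m


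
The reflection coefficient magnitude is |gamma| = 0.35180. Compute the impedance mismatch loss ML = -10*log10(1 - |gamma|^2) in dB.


ML = -10 * log10(1 - 0.35180^2) = -10 * log10(0.87623676) = 0.5738 dB

0.5738 dB


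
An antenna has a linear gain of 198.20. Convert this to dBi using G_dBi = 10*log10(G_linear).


G_dBi = 10 * log10(198.20) = 22.97 dBi

22.97 dBi


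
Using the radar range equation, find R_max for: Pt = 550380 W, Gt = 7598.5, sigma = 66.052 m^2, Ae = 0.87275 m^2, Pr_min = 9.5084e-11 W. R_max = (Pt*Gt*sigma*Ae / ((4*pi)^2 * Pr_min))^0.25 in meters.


R^4 = 550380*7598.5*66.052*0.87275 / ((4*pi)^2 * 9.5084e-11) = 1.605607e+19
R_max = 1.605607e+19^0.25 = 63301 m

63301 m


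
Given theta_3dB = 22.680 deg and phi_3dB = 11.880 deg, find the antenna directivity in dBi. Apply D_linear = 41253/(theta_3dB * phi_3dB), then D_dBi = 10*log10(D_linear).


D_linear = 41253 / (22.680 * 11.880) = 153.1074
D_dBi = 10 * log10(153.1074) = 21.85 dBi

21.85 dBi


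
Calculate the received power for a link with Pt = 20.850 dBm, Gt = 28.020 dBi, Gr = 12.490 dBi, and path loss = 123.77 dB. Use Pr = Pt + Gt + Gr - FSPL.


Pr = 20.850 + 28.020 + 12.490 - 123.77 = -62.41 dBm

-62.41 dBm


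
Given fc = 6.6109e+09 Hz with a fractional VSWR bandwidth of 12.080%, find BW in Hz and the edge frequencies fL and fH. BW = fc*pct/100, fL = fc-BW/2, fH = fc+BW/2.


BW = 6.6109e+09 * 12.080/100 = 7.985967e+08 Hz
fL = 6.6109e+09 - 7.985967e+08/2 = 6.212e+09 Hz
fH = 6.6109e+09 + 7.985967e+08/2 = 7.010e+09 Hz

BW=7.986e+08 Hz, fL=6.212e+09 Hz, fH=7.010e+09 Hz


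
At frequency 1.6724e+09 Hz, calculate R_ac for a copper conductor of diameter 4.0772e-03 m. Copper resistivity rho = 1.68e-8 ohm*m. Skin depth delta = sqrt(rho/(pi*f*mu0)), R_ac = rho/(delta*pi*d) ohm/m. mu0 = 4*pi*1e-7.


delta = sqrt(1.68e-8 / (pi * 1.6724e+09 * 4*pi*1e-7)) = 1.595162e-06 m
R_ac = 1.68e-8 / (1.595162e-06 * pi * 4.0772e-03) = 0.8222 ohm/m

0.8222 ohm/m


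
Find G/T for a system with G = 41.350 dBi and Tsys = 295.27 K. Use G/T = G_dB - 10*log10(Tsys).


G/T = 41.350 - 10*log10(295.27) = 41.350 - 24.70219 = 16.65 dB/K

16.65 dB/K


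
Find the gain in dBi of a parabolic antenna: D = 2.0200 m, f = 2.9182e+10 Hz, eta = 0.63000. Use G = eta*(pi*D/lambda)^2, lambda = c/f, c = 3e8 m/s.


lambda = c / f = 3.0000e+08 / 2.9182e+10 = 0.01028031 m
G_linear = 0.63000 * (pi * 2.0200 / 0.01028031)^2 = 240066.0
G_dBi = 10 * log10(240066.0) = 53.80 dBi

53.80 dBi


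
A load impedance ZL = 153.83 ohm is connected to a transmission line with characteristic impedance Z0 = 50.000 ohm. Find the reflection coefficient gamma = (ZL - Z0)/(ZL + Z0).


gamma = (153.83 - 50.000) / (153.83 + 50.000) = 0.5094

0.5094


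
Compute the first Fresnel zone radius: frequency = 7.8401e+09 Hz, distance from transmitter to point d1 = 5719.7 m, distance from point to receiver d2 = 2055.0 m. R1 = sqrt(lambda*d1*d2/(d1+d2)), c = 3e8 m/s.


lambda = c / f = 3.0000e+08 / 7.8401e+09 = 0.03826482 m
R1 = sqrt(0.03826482 * 5719.7 * 2055.0 / (5719.7 + 2055.0)) = 7.606 m

7.606 m


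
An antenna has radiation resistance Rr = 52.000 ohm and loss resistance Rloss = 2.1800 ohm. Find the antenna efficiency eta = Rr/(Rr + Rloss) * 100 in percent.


eta = 52.000 / (52.000 + 2.1800) * 100 = 95.98%

95.98%


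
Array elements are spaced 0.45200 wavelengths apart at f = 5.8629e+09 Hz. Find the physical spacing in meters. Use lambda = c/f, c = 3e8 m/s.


lambda = c / f = 3.0000e+08 / 5.8629e+09 = 0.05116922 m
d = 0.45200 * 0.05116922 = 0.02313 m

0.02313 m


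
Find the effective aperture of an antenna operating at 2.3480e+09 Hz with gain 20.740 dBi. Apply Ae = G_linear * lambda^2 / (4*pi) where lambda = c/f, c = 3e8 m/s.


lambda = c / f = 3.0000e+08 / 2.3480e+09 = 0.1277683 m
G_linear = 10^(20.740/10) = 118.5769
Ae = G_linear * lambda^2 / (4*pi) = 118.5769 * 0.1277683^2 / (4*pi) = 0.1540 m^2

0.1540 m^2


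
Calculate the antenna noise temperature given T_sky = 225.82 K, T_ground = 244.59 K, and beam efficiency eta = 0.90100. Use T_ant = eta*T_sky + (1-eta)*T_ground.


T_ant = 0.90100 * 225.82 + (1 - 0.90100) * 244.59 = 227.7 K

227.7 K


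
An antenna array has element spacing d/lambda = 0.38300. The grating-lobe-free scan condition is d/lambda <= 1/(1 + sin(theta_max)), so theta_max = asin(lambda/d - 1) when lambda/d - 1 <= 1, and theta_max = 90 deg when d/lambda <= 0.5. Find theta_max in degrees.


lambda/d - 1 = 1/0.38300 - 1 = 1.610966 >= 1
d/lambda <= 0.5, so the array can scan to endfire without grating lobes: theta_max = 90 deg

90 deg


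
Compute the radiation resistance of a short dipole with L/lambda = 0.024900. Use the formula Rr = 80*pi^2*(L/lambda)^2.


Rr = 80 * pi^2 * (0.024900)^2 = 80 * 9.869604 * 6.200100e-04 = 0.4895 ohm

0.4895 ohm


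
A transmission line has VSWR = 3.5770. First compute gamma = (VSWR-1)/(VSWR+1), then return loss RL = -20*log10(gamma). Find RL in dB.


gamma = (3.5770 - 1) / (3.5770 + 1) = 0.5630326
RL = -20 * log10(0.5630326) = 4.989 dB

4.989 dB


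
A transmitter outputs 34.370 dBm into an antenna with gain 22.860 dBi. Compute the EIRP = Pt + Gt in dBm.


EIRP = Pt + Gt = 34.370 + 22.860 = 57.23 dBm

57.23 dBm


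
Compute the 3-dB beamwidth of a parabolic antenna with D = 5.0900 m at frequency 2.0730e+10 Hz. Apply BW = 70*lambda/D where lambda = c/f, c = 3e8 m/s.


lambda = c / f = 3.0000e+08 / 2.0730e+10 = 0.01447178 m
BW = 70 * 0.01447178 / 5.0900 = 0.1990 deg

0.1990 deg


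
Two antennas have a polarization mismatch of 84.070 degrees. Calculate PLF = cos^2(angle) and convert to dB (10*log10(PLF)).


PLF_linear = cos^2(84.070 deg) = 0.01067365
PLF_dB = 10 * log10(0.01067365) = -19.72 dB

-19.72 dB


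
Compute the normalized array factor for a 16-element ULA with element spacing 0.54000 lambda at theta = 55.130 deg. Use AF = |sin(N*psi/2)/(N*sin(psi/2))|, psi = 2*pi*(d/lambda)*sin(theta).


psi = 2*pi*0.54000*sin(55.130 deg) = 2.783726 rad
AF = |sin(16*2.783726/2) / (16*sin(2.783726/2))| = 0.01747

0.01747


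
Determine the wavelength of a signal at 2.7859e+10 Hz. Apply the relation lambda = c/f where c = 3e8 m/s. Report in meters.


lambda = c / f = 3.0000e+08 / 2.7859e+10 = 0.01077 m

0.01077 m


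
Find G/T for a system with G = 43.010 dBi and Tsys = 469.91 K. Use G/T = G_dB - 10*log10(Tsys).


G/T = 43.010 - 10*log10(469.91) = 43.010 - 26.72015 = 16.29 dB/K

16.29 dB/K


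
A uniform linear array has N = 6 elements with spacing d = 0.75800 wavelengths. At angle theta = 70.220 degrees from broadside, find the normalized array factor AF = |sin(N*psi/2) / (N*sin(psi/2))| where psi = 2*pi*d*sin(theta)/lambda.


psi = 2*pi*0.75800*sin(70.220 deg) = 4.481653 rad
AF = |sin(6*4.481653/2) / (6*sin(4.481653/2))| = 0.1637

0.1637


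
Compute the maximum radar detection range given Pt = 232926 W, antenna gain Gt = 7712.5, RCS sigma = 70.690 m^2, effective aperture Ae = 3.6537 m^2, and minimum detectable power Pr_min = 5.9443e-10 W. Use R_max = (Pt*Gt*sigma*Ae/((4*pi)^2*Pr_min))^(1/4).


R^4 = 232926*7712.5*70.690*3.6537 / ((4*pi)^2 * 5.9443e-10) = 4.942920e+18
R_max = 4.942920e+18^0.25 = 47152 m

47152 m


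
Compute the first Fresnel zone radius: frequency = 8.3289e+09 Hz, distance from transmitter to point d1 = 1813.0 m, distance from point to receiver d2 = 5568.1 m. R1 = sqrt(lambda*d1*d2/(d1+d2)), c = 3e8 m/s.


lambda = c / f = 3.0000e+08 / 8.3289e+09 = 0.03601916 m
R1 = sqrt(0.03601916 * 1813.0 * 5568.1 / (1813.0 + 5568.1)) = 7.019 m

7.019 m


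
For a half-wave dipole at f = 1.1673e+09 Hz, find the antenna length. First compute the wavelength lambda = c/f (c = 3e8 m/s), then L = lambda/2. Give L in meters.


lambda = c / f = 3.0000e+08 / 1.1673e+09 = 0.2570033 m
L = lambda / 2 = 0.2570033 / 2 = 0.1285 m

0.1285 m


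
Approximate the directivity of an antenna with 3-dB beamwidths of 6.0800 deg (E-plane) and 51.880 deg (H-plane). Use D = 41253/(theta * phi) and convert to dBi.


D_linear = 41253 / (6.0800 * 51.880) = 130.7832
D_dBi = 10 * log10(130.7832) = 21.17 dBi

21.17 dBi


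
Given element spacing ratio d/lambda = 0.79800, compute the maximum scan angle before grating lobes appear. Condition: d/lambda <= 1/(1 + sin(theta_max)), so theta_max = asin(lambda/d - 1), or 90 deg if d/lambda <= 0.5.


lambda/d - 1 = 1/0.79800 - 1 = 0.2531328
theta_max = asin(0.2531328) = 14.66 deg

14.66 deg


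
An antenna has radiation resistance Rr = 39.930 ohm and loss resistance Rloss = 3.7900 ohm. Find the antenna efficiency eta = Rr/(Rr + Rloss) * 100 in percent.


eta = 39.930 / (39.930 + 3.7900) * 100 = 91.33%

91.33%


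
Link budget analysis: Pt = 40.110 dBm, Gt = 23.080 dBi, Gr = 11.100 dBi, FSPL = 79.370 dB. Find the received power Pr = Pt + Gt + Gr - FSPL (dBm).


Pr = 40.110 + 23.080 + 11.100 - 79.370 = -5.08 dBm

-5.08 dBm


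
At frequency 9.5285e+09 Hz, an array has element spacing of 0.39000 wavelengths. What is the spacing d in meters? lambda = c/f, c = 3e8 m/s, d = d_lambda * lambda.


lambda = c / f = 3.0000e+08 / 9.5285e+09 = 0.03148449 m
d = 0.39000 * 0.03148449 = 0.01228 m

0.01228 m


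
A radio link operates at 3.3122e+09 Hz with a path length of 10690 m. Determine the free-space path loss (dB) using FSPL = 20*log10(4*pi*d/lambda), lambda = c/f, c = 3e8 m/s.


lambda = c / f = 3.0000e+08 / 3.3122e+09 = 0.09057424 m
FSPL = 20 * log10(4*pi*10690/0.09057424) = 123.4 dB

123.4 dB


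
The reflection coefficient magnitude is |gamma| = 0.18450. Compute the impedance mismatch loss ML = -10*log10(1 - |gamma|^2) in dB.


ML = -10 * log10(1 - 0.18450^2) = -10 * log10(0.96595975) = 0.1504 dB

0.1504 dB


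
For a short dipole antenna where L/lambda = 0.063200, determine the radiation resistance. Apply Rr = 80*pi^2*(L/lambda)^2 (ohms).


Rr = 80 * pi^2 * (0.063200)^2 = 80 * 9.869604 * 3.994240e-03 = 3.154 ohm

3.154 ohm


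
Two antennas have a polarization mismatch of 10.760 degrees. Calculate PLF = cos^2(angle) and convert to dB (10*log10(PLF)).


PLF_linear = cos^2(10.760 deg) = 0.9651448
PLF_dB = 10 * log10(0.9651448) = -0.1541 dB

-0.1541 dB


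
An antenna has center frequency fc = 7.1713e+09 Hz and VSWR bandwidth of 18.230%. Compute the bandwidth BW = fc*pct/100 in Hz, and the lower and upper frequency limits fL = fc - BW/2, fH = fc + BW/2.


BW = 7.1713e+09 * 18.230/100 = 1.307328e+09 Hz
fL = 7.1713e+09 - 1.307328e+09/2 = 6.518e+09 Hz
fH = 7.1713e+09 + 1.307328e+09/2 = 7.825e+09 Hz

BW=1.307e+09 Hz, fL=6.518e+09 Hz, fH=7.825e+09 Hz


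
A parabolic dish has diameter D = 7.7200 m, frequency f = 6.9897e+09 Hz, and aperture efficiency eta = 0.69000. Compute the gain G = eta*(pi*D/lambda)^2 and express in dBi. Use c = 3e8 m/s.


lambda = c / f = 3.0000e+08 / 6.9897e+09 = 0.04292030 m
G_linear = 0.69000 * (pi * 7.7200 / 0.04292030)^2 = 220322.0
G_dBi = 10 * log10(220322.0) = 53.43 dBi

53.43 dBi


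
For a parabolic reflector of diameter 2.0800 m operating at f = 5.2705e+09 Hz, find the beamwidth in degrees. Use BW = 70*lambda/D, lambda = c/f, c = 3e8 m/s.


lambda = c / f = 3.0000e+08 / 5.2705e+09 = 0.05692060 m
BW = 70 * 0.05692060 / 2.0800 = 1.916 deg

1.916 deg


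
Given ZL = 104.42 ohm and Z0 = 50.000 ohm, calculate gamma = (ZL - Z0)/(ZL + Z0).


gamma = (104.42 - 50.000) / (104.42 + 50.000) = 0.3524

0.3524


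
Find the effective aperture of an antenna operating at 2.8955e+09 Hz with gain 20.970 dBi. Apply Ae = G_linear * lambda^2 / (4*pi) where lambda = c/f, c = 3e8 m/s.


lambda = c / f = 3.0000e+08 / 2.8955e+09 = 0.1036090 m
G_linear = 10^(20.970/10) = 125.0259
Ae = G_linear * lambda^2 / (4*pi) = 125.0259 * 0.1036090^2 / (4*pi) = 0.1068 m^2

0.1068 m^2


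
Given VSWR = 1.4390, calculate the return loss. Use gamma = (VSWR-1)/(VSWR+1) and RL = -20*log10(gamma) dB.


gamma = (1.4390 - 1) / (1.4390 + 1) = 0.1799918
RL = -20 * log10(0.1799918) = 14.89 dB

14.89 dB


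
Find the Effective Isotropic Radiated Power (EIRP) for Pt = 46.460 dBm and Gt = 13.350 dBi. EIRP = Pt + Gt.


EIRP = Pt + Gt = 46.460 + 13.350 = 59.81 dBm

59.81 dBm


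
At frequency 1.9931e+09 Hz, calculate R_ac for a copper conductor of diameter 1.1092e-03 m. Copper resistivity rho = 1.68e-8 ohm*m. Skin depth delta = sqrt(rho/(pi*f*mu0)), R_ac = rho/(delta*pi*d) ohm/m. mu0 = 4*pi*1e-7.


delta = sqrt(1.68e-8 / (pi * 1.9931e+09 * 4*pi*1e-7)) = 1.461202e-06 m
R_ac = 1.68e-8 / (1.461202e-06 * pi * 1.1092e-03) = 3.299 ohm/m

3.299 ohm/m


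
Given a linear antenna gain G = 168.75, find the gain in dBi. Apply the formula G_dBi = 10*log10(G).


G_dBi = 10 * log10(168.75) = 22.27 dBi

22.27 dBi


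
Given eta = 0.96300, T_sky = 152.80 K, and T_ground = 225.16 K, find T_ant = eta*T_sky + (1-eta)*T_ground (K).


T_ant = 0.96300 * 152.80 + (1 - 0.96300) * 225.16 = 155.5 K

155.5 K


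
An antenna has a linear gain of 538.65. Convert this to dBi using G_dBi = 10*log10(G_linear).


G_dBi = 10 * log10(538.65) = 27.31 dBi

27.31 dBi


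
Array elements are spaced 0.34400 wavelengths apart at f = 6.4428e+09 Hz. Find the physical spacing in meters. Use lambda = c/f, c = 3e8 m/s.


lambda = c / f = 3.0000e+08 / 6.4428e+09 = 0.04656361 m
d = 0.34400 * 0.04656361 = 0.01602 m

0.01602 m


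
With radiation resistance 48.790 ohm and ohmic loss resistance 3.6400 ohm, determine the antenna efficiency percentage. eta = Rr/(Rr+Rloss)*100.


eta = 48.790 / (48.790 + 3.6400) * 100 = 93.06%

93.06%


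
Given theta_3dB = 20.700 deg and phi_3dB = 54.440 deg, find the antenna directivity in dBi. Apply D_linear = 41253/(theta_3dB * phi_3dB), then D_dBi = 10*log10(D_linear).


D_linear = 41253 / (20.700 * 54.440) = 36.60725
D_dBi = 10 * log10(36.60725) = 15.64 dBi

15.64 dBi


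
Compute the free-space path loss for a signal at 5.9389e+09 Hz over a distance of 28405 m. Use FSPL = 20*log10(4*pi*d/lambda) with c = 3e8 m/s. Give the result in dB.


lambda = c / f = 3.0000e+08 / 5.9389e+09 = 0.05051441 m
FSPL = 20 * log10(4*pi*28405/0.05051441) = 137.0 dB

137.0 dB


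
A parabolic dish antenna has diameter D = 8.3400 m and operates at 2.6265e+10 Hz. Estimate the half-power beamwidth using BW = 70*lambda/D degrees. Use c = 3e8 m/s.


lambda = c / f = 3.0000e+08 / 2.6265e+10 = 0.01142204 m
BW = 70 * 0.01142204 / 8.3400 = 0.09587 deg

0.09587 deg


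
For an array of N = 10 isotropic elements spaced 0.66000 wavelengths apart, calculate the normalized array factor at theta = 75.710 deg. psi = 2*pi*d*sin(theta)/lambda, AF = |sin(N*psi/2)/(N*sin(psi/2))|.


psi = 2*pi*0.66000*sin(75.710 deg) = 4.018592 rad
AF = |sin(10*4.018592/2) / (10*sin(4.018592/2))| = 0.1046

0.1046


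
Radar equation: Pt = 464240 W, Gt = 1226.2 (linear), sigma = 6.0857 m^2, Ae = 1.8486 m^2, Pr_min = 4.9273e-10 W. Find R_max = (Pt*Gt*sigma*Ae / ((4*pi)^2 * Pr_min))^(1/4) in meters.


R^4 = 464240*1226.2*6.0857*1.8486 / ((4*pi)^2 * 4.9273e-10) = 8.230546e+16
R_max = 8.230546e+16^0.25 = 16938 m

16938 m


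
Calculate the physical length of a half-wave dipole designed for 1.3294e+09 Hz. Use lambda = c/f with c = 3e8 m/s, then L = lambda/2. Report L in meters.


lambda = c / f = 3.0000e+08 / 1.3294e+09 = 0.2256657 m
L = lambda / 2 = 0.2256657 / 2 = 0.1128 m

0.1128 m


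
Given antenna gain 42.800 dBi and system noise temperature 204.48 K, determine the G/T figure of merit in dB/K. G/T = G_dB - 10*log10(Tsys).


G/T = 42.800 - 10*log10(204.48) = 42.800 - 23.10651 = 19.69 dB/K

19.69 dB/K


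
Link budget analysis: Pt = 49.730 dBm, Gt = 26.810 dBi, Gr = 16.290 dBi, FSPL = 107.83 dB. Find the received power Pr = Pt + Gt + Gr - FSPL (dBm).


Pr = 49.730 + 26.810 + 16.290 - 107.83 = -15.00 dBm

-15.00 dBm


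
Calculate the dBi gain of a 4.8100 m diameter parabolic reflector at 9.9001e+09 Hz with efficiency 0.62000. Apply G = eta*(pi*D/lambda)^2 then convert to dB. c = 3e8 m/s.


lambda = c / f = 3.0000e+08 / 9.9001e+09 = 0.03030272 m
G_linear = 0.62000 * (pi * 4.8100 / 0.03030272)^2 = 154176.6
G_dBi = 10 * log10(154176.6) = 51.88 dBi

51.88 dBi


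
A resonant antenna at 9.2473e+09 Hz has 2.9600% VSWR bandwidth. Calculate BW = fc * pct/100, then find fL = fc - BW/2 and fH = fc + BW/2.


BW = 9.2473e+09 * 2.9600/100 = 2.737201e+08 Hz
fL = 9.2473e+09 - 2.737201e+08/2 = 9.110e+09 Hz
fH = 9.2473e+09 + 2.737201e+08/2 = 9.384e+09 Hz

BW=2.737e+08 Hz, fL=9.110e+09 Hz, fH=9.384e+09 Hz


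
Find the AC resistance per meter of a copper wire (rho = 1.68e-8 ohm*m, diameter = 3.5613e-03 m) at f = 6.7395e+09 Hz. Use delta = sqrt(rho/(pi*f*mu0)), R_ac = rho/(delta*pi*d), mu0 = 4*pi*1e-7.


delta = sqrt(1.68e-8 / (pi * 6.7395e+09 * 4*pi*1e-7)) = 7.946226e-07 m
R_ac = 1.68e-8 / (7.946226e-07 * pi * 3.5613e-03) = 1.890 ohm/m

1.890 ohm/m


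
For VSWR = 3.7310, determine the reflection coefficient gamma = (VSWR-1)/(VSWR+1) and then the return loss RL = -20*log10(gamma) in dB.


gamma = (3.7310 - 1) / (3.7310 + 1) = 0.5772564
RL = -20 * log10(0.5772564) = 4.773 dB

4.773 dB


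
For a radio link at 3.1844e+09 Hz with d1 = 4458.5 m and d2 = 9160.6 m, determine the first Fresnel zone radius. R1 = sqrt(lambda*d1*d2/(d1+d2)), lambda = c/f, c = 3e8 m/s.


lambda = c / f = 3.0000e+08 / 3.1844e+09 = 0.09420927 m
R1 = sqrt(0.09420927 * 4458.5 * 9160.6 / (4458.5 + 9160.6)) = 16.81 m

16.81 m


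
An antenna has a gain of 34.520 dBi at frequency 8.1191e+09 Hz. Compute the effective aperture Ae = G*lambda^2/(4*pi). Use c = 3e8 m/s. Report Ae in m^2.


lambda = c / f = 3.0000e+08 / 8.1191e+09 = 0.03694991 m
G_linear = 10^(34.520/10) = 2831.392
Ae = G_linear * lambda^2 / (4*pi) = 2831.392 * 0.03694991^2 / (4*pi) = 0.3076 m^2

0.3076 m^2


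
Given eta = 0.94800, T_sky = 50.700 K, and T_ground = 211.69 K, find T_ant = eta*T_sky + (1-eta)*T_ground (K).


T_ant = 0.94800 * 50.700 + (1 - 0.94800) * 211.69 = 59.07 K

59.07 K


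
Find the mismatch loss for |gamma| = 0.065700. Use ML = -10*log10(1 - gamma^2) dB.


ML = -10 * log10(1 - 0.065700^2) = -10 * log10(0.99568351) = 0.01879 dB

0.01879 dB


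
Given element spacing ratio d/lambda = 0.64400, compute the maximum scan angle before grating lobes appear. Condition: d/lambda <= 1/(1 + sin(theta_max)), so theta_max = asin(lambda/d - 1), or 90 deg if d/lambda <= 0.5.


lambda/d - 1 = 1/0.64400 - 1 = 0.5527950
theta_max = asin(0.5527950) = 33.56 deg

33.56 deg


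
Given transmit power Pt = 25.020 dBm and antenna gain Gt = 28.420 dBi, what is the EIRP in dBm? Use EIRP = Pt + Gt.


EIRP = Pt + Gt = 25.020 + 28.420 = 53.44 dBm

53.44 dBm


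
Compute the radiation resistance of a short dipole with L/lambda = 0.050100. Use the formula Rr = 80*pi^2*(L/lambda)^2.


Rr = 80 * pi^2 * (0.050100)^2 = 80 * 9.869604 * 2.510010e-03 = 1.982 ohm

1.982 ohm


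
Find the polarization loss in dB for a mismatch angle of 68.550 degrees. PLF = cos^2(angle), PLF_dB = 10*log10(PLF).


PLF_linear = cos^2(68.550 deg) = 0.1337286
PLF_dB = 10 * log10(0.1337286) = -8.738 dB

-8.738 dB


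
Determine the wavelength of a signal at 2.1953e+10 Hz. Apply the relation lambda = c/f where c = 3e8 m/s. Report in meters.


lambda = c / f = 3.0000e+08 / 2.1953e+10 = 0.01367 m

0.01367 m


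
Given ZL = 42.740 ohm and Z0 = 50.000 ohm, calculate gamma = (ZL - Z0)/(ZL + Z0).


gamma = (42.740 - 50.000) / (42.740 + 50.000) = -0.07828

-0.07828


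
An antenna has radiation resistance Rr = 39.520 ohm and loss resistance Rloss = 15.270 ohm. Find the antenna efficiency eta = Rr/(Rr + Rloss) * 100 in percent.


eta = 39.520 / (39.520 + 15.270) * 100 = 72.13%

72.13%


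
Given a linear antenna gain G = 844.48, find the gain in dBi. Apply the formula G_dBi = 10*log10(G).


G_dBi = 10 * log10(844.48) = 29.27 dBi

29.27 dBi


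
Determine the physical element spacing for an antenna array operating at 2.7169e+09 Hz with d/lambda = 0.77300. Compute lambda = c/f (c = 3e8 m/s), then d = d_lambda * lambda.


lambda = c / f = 3.0000e+08 / 2.7169e+09 = 0.1104200 m
d = 0.77300 * 0.1104200 = 0.08535 m

0.08535 m


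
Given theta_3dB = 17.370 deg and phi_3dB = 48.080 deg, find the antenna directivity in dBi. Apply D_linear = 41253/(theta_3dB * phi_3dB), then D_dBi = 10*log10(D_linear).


D_linear = 41253 / (17.370 * 48.080) = 49.39594
D_dBi = 10 * log10(49.39594) = 16.94 dBi

16.94 dBi


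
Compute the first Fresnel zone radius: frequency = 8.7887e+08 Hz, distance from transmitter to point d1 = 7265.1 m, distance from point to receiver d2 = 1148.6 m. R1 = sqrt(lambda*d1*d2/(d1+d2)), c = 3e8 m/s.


lambda = c / f = 3.0000e+08 / 8.7887e+08 = 0.3413474 m
R1 = sqrt(0.3413474 * 7265.1 * 1148.6 / (7265.1 + 1148.6)) = 18.40 m

18.40 m


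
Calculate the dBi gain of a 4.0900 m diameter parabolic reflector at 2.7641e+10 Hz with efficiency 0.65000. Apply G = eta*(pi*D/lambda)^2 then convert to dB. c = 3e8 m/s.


lambda = c / f = 3.0000e+08 / 2.7641e+10 = 0.01085344 m
G_linear = 0.65000 * (pi * 4.0900 / 0.01085344)^2 = 911013.7
G_dBi = 10 * log10(911013.7) = 59.60 dBi

59.60 dBi


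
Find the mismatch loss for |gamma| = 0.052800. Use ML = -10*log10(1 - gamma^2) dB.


ML = -10 * log10(1 - 0.052800^2) = -10 * log10(0.99721216) = 0.01212 dB

0.01212 dB


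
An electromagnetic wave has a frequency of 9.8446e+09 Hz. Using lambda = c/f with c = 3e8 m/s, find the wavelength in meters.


lambda = c / f = 3.0000e+08 / 9.8446e+09 = 0.03047 m

0.03047 m


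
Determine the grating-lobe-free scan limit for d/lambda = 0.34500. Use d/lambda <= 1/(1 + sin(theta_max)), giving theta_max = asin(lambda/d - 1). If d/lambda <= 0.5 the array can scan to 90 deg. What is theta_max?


lambda/d - 1 = 1/0.34500 - 1 = 1.898551 >= 1
d/lambda <= 0.5, so the array can scan to endfire without grating lobes: theta_max = 90 deg

90 deg


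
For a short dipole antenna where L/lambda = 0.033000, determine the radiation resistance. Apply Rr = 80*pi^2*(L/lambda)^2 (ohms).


Rr = 80 * pi^2 * (0.033000)^2 = 80 * 9.869604 * 1.089000e-03 = 0.8598 ohm

0.8598 ohm


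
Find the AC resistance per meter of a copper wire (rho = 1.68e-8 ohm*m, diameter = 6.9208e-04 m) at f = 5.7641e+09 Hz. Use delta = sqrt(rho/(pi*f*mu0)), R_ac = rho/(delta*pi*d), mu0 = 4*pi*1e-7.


delta = sqrt(1.68e-8 / (pi * 5.7641e+09 * 4*pi*1e-7)) = 8.592292e-07 m
R_ac = 1.68e-8 / (8.592292e-07 * pi * 6.9208e-04) = 8.993 ohm/m

8.993 ohm/m


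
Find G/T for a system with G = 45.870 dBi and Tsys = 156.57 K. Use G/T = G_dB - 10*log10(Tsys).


G/T = 45.870 - 10*log10(156.57) = 45.870 - 21.94709 = 23.92 dB/K

23.92 dB/K


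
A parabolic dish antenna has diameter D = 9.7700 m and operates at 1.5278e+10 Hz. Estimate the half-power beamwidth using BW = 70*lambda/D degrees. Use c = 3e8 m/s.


lambda = c / f = 3.0000e+08 / 1.5278e+10 = 0.01963608 m
BW = 70 * 0.01963608 / 9.7700 = 0.1407 deg

0.1407 deg


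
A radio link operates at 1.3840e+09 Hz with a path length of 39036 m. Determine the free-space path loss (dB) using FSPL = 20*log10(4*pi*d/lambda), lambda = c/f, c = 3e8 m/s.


lambda = c / f = 3.0000e+08 / 1.3840e+09 = 0.2167630 m
FSPL = 20 * log10(4*pi*39036/0.2167630) = 127.1 dB

127.1 dB


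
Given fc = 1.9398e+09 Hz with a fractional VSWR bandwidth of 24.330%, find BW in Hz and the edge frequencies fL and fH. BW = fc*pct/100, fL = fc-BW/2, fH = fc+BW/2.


BW = 1.9398e+09 * 24.330/100 = 4.719533e+08 Hz
fL = 1.9398e+09 - 4.719533e+08/2 = 1.704e+09 Hz
fH = 1.9398e+09 + 4.719533e+08/2 = 2.176e+09 Hz

BW=4.720e+08 Hz, fL=1.704e+09 Hz, fH=2.176e+09 Hz


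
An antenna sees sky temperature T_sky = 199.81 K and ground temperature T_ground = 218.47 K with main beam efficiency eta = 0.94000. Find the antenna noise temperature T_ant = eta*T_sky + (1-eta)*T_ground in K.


T_ant = 0.94000 * 199.81 + (1 - 0.94000) * 218.47 = 200.9 K

200.9 K


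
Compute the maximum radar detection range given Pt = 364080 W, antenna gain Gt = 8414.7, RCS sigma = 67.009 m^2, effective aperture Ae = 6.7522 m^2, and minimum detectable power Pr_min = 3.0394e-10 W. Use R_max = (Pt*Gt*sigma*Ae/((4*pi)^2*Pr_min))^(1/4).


R^4 = 364080*8414.7*67.009*6.7522 / ((4*pi)^2 * 3.0394e-10) = 2.888061e+19
R_max = 2.888061e+19^0.25 = 73308 m

73308 m


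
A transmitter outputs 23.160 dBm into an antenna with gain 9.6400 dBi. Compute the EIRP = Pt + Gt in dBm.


EIRP = Pt + Gt = 23.160 + 9.6400 = 32.80 dBm

32.80 dBm


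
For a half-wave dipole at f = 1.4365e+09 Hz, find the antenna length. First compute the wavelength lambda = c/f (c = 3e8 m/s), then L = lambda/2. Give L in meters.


lambda = c / f = 3.0000e+08 / 1.4365e+09 = 0.2088409 m
L = lambda / 2 = 0.2088409 / 2 = 0.1044 m

0.1044 m


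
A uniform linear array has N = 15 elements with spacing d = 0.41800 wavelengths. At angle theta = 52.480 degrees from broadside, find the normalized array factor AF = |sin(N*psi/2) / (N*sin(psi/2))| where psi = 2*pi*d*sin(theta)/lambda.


psi = 2*pi*0.41800*sin(52.480 deg) = 2.083082 rad
AF = |sin(15*2.083082/2) / (15*sin(2.083082/2))| = 6.545e-03

6.545e-03


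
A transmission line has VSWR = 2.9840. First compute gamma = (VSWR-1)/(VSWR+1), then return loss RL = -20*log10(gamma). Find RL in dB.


gamma = (2.9840 - 1) / (2.9840 + 1) = 0.4979920
RL = -20 * log10(0.4979920) = 6.056 dB

6.056 dB


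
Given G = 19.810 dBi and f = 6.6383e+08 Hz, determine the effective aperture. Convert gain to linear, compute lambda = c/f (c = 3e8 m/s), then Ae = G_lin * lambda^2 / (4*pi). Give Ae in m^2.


lambda = c / f = 3.0000e+08 / 6.6383e+08 = 0.4519229 m
G_linear = 10^(19.810/10) = 95.71941
Ae = G_linear * lambda^2 / (4*pi) = 95.71941 * 0.4519229^2 / (4*pi) = 1.556 m^2

1.556 m^2


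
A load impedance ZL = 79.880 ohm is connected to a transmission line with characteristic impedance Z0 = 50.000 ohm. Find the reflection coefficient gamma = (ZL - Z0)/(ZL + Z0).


gamma = (79.880 - 50.000) / (79.880 + 50.000) = 0.2301

0.2301


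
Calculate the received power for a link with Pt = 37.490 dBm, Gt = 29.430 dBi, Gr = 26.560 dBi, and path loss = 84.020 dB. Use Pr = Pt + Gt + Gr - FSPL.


Pr = 37.490 + 29.430 + 26.560 - 84.020 = 9.46 dBm

9.46 dBm


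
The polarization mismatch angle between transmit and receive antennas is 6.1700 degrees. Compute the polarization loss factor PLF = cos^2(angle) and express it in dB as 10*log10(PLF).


PLF_linear = cos^2(6.1700 deg) = 0.9884483
PLF_dB = 10 * log10(0.9884483) = -0.05046 dB

-0.05046 dB


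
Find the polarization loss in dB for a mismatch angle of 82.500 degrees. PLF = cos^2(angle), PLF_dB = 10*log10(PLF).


PLF_linear = cos^2(82.500 deg) = 0.01703709
PLF_dB = 10 * log10(0.01703709) = -17.69 dB

-17.69 dB


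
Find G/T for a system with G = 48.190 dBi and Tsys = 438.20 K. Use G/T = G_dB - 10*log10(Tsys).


G/T = 48.190 - 10*log10(438.20) = 48.190 - 26.41672 = 21.77 dB/K

21.77 dB/K


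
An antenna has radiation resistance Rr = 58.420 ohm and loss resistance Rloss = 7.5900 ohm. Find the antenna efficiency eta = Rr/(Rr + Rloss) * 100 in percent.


eta = 58.420 / (58.420 + 7.5900) * 100 = 88.50%

88.50%


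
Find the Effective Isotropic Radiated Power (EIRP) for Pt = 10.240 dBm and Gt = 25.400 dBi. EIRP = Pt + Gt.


EIRP = Pt + Gt = 10.240 + 25.400 = 35.64 dBm

35.64 dBm


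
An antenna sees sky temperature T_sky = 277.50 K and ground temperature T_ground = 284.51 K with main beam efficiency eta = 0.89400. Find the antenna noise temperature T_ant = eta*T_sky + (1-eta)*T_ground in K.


T_ant = 0.89400 * 277.50 + (1 - 0.89400) * 284.51 = 278.2 K

278.2 K


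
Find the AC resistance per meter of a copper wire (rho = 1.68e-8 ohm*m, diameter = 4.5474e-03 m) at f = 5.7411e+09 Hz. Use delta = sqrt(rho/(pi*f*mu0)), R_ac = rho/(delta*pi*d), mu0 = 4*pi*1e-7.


delta = sqrt(1.68e-8 / (pi * 5.7411e+09 * 4*pi*1e-7)) = 8.609486e-07 m
R_ac = 1.68e-8 / (8.609486e-07 * pi * 4.5474e-03) = 1.366 ohm/m

1.366 ohm/m


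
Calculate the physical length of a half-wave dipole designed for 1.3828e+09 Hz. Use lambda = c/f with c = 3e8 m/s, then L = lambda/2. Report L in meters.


lambda = c / f = 3.0000e+08 / 1.3828e+09 = 0.2169511 m
L = lambda / 2 = 0.2169511 / 2 = 0.1085 m

0.1085 m


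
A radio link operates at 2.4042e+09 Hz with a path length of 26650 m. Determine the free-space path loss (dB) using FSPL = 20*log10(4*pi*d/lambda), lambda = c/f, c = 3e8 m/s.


lambda = c / f = 3.0000e+08 / 2.4042e+09 = 0.1247816 m
FSPL = 20 * log10(4*pi*26650/0.1247816) = 128.6 dB

128.6 dB


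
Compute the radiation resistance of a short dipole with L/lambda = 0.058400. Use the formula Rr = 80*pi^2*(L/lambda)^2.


Rr = 80 * pi^2 * (0.058400)^2 = 80 * 9.869604 * 3.410560e-03 = 2.693 ohm

2.693 ohm


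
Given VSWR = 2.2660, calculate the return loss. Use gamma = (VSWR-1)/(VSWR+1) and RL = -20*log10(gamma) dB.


gamma = (2.2660 - 1) / (2.2660 + 1) = 0.3876301
RL = -20 * log10(0.3876301) = 8.232 dB

8.232 dB


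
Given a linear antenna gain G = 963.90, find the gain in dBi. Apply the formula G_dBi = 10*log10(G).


G_dBi = 10 * log10(963.90) = 29.84 dBi

29.84 dBi


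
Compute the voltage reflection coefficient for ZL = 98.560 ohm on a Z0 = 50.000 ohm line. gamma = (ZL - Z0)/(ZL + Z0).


gamma = (98.560 - 50.000) / (98.560 + 50.000) = 0.3269

0.3269


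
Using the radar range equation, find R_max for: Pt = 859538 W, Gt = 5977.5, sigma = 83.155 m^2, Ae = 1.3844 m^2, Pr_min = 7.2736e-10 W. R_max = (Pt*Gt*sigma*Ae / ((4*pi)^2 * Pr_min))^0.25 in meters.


R^4 = 859538*5977.5*83.155*1.3844 / ((4*pi)^2 * 7.2736e-10) = 5.149505e+18
R_max = 5.149505e+18^0.25 = 47637 m

47637 m


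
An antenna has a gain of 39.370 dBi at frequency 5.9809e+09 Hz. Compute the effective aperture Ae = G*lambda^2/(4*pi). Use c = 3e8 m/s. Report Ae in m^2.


lambda = c / f = 3.0000e+08 / 5.9809e+09 = 0.05015967 m
G_linear = 10^(39.370/10) = 8649.679
Ae = G_linear * lambda^2 / (4*pi) = 8649.679 * 0.05015967^2 / (4*pi) = 1.732 m^2

1.732 m^2


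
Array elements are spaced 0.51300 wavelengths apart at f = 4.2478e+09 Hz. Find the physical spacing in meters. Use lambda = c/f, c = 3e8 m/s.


lambda = c / f = 3.0000e+08 / 4.2478e+09 = 0.07062479 m
d = 0.51300 * 0.07062479 = 0.03623 m

0.03623 m


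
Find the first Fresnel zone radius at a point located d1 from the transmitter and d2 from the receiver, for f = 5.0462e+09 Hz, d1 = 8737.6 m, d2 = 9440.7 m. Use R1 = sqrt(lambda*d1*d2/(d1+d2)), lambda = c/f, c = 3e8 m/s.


lambda = c / f = 3.0000e+08 / 5.0462e+09 = 0.05945068 m
R1 = sqrt(0.05945068 * 8737.6 * 9440.7 / (8737.6 + 9440.7)) = 16.42 m

16.42 m


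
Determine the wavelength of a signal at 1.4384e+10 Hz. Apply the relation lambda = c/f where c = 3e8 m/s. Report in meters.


lambda = c / f = 3.0000e+08 / 1.4384e+10 = 0.02086 m

0.02086 m
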